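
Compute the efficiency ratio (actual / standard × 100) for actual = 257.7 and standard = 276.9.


Efficiency = (actual / standard) × 100
= (257.7 / 276.9) × 100
= 93.1%


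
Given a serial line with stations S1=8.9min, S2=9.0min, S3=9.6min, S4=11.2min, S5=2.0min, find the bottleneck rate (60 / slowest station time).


Bottleneck = longest station time
Station times: [8.9, 9.0, 9.6, 11.2, 2.0]
Max = 11.2 min
Rate = 60 / 11.2
= 5.36 units/hour (bottleneck: 11.2min)


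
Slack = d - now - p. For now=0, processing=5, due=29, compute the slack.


Slack = due - current_time - processing
= 29 - 0 - 5
= 24


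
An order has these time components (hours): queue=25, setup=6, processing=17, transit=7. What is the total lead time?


Lead time = queue + setup + processing + transit
= 25 + 6 + 17 + 7
= 55 hours


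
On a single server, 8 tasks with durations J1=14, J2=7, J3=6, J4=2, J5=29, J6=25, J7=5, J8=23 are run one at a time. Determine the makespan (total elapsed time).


Sequential makespan: sum all processing times
= 14 + 7 + 6 + 2 + 29 + 25 + 5 + 23
= 111 time units


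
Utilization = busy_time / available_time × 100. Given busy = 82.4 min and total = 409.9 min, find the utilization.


Utilization = busy / total × 100
= 82.4 / 409.9 × 100
= 20.1%


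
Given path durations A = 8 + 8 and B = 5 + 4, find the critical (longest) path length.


Path A: 8 + 8 = 16
Path B: 5 + 4 = 9
Critical path = longest = max(16, 9)
= 16 (Path A)


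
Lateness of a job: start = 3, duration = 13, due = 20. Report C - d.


Completion = 3 + 13 = 16
Lateness = C - d = 16 - 20
= -4


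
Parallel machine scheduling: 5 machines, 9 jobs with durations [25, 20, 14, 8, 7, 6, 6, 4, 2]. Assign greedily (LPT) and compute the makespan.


Jobs (LPT sorted): [25, 20, 14, 8, 7, 6, 6, 4, 2]
Machines: 5
  J=25 → Machine 1 (load: 0+25=25)
  J=20 → Machine 2 (load: 0+20=20)
  J=14 → Machine 3 (load: 0+14=14)
  J=8 → Machine 4 (load: 0+8=8)
  J=7 → Machine 5 (load: 0+7=7)
  J=6 → Machine 5 (load: 7+6=13)
  J=6 → Machine 4 (load: 8+6=14)
  J=4 → Machine 5 (load: 13+4=17)
  J=2 → Machine 3 (load: 14+2=16)
Machine loads: [25, 20, 16, 14, 17]
Makespan = max = 25 time units


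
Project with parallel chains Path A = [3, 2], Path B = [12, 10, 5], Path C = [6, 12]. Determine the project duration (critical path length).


Path A: 3 + 2 = 5
Path B: 12 + 10 + 5 = 27
Path C: 6 + 12 = 18
Critical path = longest = max(5, 27, 18)
= 27 (Path B)


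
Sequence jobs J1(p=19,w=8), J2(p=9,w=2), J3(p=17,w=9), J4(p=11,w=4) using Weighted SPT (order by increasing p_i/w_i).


WSPT (Smith's rule): sort by p/w ascending
  J3: p/w = 17/9 = 1.889
  J1: p/w = 19/8 = 2.375
  J4: p/w = 11/4 = 2.750
  J2: p/w = 9/2 = 4.500
Order: J3 → J1 → J4 → J2


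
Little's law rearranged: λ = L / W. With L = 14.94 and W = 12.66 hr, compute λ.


Little's law: L = λW → λ = L / W
= 14.94 / 12.66
= 1.18 per hour


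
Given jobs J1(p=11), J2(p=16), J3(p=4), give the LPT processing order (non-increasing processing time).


LPT: sort by longest processing time first
  J2: p=16
  J1: p=11
  J3: p=4
Order: J2 → J1 → J3


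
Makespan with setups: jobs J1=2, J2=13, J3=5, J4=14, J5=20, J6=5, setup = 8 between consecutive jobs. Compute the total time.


Makespan = Σ processing + (n-1) × setup
= (2 + 13 + 5 + 14 + 20 + 5) + (6-1)×8
= 59 + 40
= 99 time units


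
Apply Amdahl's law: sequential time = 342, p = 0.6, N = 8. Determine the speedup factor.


Amdahl's law: T_p = T × ((1-p) + p/N)
= 342 × ((1-0.6) + 0.6/8)
= 342 × (0.40 + 0.0750)
= 342 × 0.4750
= 162.45
Speedup = 342/162.45
= 2.11×


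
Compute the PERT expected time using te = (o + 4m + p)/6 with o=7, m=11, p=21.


te = (o + 4m + p) / 6
= (7 + 4×11 + 21) / 6
= (7 + 44 + 21) / 6
= 72 / 6
= 12.00


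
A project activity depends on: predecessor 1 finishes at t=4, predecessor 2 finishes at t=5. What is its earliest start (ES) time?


ES = max of all predecessor completion times
Predecessors: [4, 5]
ES = max(4, 5)
= 5


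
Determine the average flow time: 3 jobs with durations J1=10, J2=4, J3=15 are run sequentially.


Completion times:
  J1: completes at 10
  J2: completes at 14
  J3: completes at 29
Sum = 53
Average = 53/3
= 17.67


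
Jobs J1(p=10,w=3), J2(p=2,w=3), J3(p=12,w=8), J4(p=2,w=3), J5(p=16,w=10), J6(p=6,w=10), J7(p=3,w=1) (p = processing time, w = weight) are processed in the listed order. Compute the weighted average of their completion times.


Completion times:
  J1: C=10, w×C=3×10=30
  J2: C=12, w×C=3×12=36
  J3: C=24, w×C=8×24=192
  J4: C=26, w×C=3×26=78
  J5: C=42, w×C=10×42=420
  J6: C=48, w×C=10×48=480
  J7: C=51, w×C=1×51=51
Sum w×C = 1287
Sum w = 38
Weighted avg = 1287/38
= 33.87


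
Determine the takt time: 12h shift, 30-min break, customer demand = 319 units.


Available = 12×60 - 30 = 690 min
Takt time = 690 / 319
= 2.16 min/unit


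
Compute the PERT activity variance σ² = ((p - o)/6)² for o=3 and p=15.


σ² = ((p - o) / 6)² = (p - o)² / 36
= (15 - 3)² / 36
= 12² / 36
= 144 / 36
= 4.0000


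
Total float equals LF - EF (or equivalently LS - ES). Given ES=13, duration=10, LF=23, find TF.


EF = ES + duration = 13 + 10 = 23
LS = LF - duration = 23 - 10 = 13
Total Float = LF - EF = 23 - 23
(or LS - ES = 13 - 13)
= 0


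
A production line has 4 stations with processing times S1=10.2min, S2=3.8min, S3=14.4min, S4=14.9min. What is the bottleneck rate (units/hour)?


Bottleneck = longest station time
Station times: [10.2, 3.8, 14.4, 14.9]
Max = 14.9 min
Rate = 60 / 14.9
= 4.03 units/hour (bottleneck: 14.9min)


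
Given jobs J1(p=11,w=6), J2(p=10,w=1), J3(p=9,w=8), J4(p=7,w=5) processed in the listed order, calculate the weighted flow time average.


Completion times:
  J1: C=11, w×C=6×11=66
  J2: C=21, w×C=1×21=21
  J3: C=30, w×C=8×30=240
  J4: C=37, w×C=5×37=185
Sum w×C = 512
Sum w = 20
Weighted avg = 512/20
= 25.60


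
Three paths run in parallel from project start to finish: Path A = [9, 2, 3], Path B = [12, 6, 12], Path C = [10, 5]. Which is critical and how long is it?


Path A: 9 + 2 + 3 = 14
Path B: 12 + 6 + 12 = 30
Path C: 10 + 5 = 15
Critical path = longest = max(14, 30, 15)
= 30 (Path B)


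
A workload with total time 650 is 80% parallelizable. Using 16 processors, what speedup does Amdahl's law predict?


Amdahl's law: T_p = T × ((1-p) + p/N)
= 650 × ((1-0.8) + 0.8/16)
= 650 × (0.20 + 0.0500)
= 650 × 0.2500
= 162.50
Speedup = 650/162.50
= 4.00×


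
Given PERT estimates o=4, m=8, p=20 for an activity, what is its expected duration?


te = (o + 4m + p) / 6
= (4 + 4×8 + 20) / 6
= (4 + 32 + 20) / 6
= 56 / 6
= 9.33


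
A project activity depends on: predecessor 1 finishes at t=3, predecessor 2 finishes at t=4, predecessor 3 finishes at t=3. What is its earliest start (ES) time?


ES = max of all predecessor completion times
Predecessors: [3, 4, 3]
ES = max(3, 4, 3)
= 4


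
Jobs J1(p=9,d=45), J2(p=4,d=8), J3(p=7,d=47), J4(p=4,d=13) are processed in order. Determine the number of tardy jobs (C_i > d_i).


Completion vs due date:
  J1: C=9, d=45 → on time
  J2: C=13, d=8 → TARDY
  J3: C=20, d=47 → on time
  J4: C=24, d=13 → TARDY
Tardy jobs: J2, J4
Count = 2


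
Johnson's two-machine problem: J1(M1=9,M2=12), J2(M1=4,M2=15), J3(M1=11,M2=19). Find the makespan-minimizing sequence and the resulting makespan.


Johnson's rule:
Group 1 (M1≤M2, sort by M1): ['J2', 'J1', 'J3']
Group 2 (M1>M2, sort desc M2): []
Sequence: J2 → J1 → J3
Makespan calculation:
  J2: M1 done=4, M2 done=19
  J1: M1 done=13, M2 done=31
  J3: M1 done=24, M2 done=50
= Sequence: J2 → J1 → J3, Makespan: 50


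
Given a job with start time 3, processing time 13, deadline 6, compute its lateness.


Completion = 3 + 13 = 16
Lateness = C - d = 16 - 6
= 10


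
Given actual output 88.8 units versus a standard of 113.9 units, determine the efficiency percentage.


Efficiency = (actual / standard) × 100
= (88.8 / 113.9) × 100
= 78.0%


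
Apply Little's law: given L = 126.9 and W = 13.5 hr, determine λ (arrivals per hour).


Little's law: L = λW → λ = L / W
= 126.9 / 13.5
= 9.40 per hour


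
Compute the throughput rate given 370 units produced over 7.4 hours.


Throughput = units / time
= 370 / 7.4
= 50.0 units/hour


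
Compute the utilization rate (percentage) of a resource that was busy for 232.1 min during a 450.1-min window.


Utilization = busy / total × 100
= 232.1 / 450.1 × 100
= 51.6%


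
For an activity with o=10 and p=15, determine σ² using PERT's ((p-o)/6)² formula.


σ² = ((p - o) / 6)² = (p - o)² / 36
= (15 - 10)² / 36
= 5² / 36
= 25 / 36
= 0.6944


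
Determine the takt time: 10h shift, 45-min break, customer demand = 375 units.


Available = 10×60 - 45 = 555 min
Takt time = 555 / 375
= 1.48 min/unit


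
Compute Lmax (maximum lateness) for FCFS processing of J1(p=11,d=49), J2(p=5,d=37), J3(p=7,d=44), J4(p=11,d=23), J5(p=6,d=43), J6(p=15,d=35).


Lateness per job (L = C - d):
  J1: C=11, d=49, L=-38
  J2: C=16, d=37, L=-21
  J3: C=23, d=44, L=-21
  J4: C=34, d=23, L=11
  J5: C=40, d=43, L=-3
  J6: C=55, d=35, L=20
Lmax = max(-38, -21, -21, 11, -3, 20)
= 20


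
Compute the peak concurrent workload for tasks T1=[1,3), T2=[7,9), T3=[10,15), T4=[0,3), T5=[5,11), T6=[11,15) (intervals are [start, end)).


Check each time point for overlaps:
  t=1: 2 tasks active (T1, T4)
Max concurrent = 2


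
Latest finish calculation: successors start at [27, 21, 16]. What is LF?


LF = min of all successor start times
Successors start at: [27, 21, 16]
LF = min(27, 21, 16)
= 16


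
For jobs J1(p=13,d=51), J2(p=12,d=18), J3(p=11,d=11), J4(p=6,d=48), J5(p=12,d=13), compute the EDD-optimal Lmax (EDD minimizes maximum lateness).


EDD order: J3 → J5 → J2 → J4 → J1
Completion and lateness:
  J3: C=11, d=11, L=11-11=0
  J5: C=23, d=13, L=23-13=10
  J2: C=35, d=18, L=35-18=17
  J4: C=41, d=48, L=41-48=-7
  J1: C=54, d=51, L=54-51=3
Lmax = max(0, 10, 17, -7, 3)
= 17


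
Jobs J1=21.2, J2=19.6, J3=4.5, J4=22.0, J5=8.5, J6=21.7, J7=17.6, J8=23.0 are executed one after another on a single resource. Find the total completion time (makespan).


Sequential makespan: sum all processing times
= 21.2 + 19.6 + 4.5 + 22.0 + 8.5 + 21.7 + 17.6 + 23.0
= 138.1 time units


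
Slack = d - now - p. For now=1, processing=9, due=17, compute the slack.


Slack = due - current_time - processing
= 17 - 1 - 9
= 7


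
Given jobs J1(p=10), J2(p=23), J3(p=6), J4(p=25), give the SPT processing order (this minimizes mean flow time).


SPT: sort by shortest processing time
  J3: p=6
  J1: p=10
  J2: p=23
  J4: p=25
Order: J3 → J1 → J2 → J4


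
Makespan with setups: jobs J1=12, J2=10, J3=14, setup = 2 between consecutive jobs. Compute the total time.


Makespan = Σ processing + (n-1) × setup
= (12 + 10 + 14) + (3-1)×2
= 36 + 4
= 40 time units


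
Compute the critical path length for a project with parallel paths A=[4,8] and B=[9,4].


Path A: 4 + 8 = 12
Path B: 9 + 4 = 13
Critical path = longest = max(12, 13)
= 13 (Path B)


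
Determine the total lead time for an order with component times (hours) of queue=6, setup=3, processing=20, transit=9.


Lead time = queue + setup + processing + transit
= 6 + 3 + 20 + 9
= 38 hours


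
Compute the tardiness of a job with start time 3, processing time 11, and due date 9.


Completion = start + processing = 3 + 11 = 14
Tardiness = max(0, C - d) = max(0, 14 - 9)
= max(0, 5)
= 5


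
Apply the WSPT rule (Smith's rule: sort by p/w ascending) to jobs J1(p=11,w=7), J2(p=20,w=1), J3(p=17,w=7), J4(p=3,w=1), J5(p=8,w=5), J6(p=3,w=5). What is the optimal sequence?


WSPT (Smith's rule): sort by p/w ascending
  J6: p/w = 3/5 = 0.600
  J1: p/w = 11/7 = 1.571
  J5: p/w = 8/5 = 1.600
  J3: p/w = 17/7 = 2.429
  J4: p/w = 3/1 = 3.000
  J2: p/w = 20/1 = 20.000
Order: J6 → J1 → J5 → J3 → J4 → J2


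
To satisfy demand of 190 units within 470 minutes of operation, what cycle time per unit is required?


Cycle time = available time / demand
= 470 / 190
= 2.47 min/unit


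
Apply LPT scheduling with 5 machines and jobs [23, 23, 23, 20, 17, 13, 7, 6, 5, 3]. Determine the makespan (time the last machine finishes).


Jobs (LPT sorted): [23, 23, 23, 20, 17, 13, 7, 6, 5, 3]
Machines: 5
  J=23 → Machine 1 (load: 0+23=23)
  J=23 → Machine 2 (load: 0+23=23)
  J=23 → Machine 3 (load: 0+23=23)
  J=20 → Machine 4 (load: 0+20=20)
  J=17 → Machine 5 (load: 0+17=17)
  J=13 → Machine 5 (load: 17+13=30)
  J=7 → Machine 4 (load: 20+7=27)
  J=6 → Machine 1 (load: 23+6=29)
  J=5 → Machine 2 (load: 23+5=28)
  J=3 → Machine 3 (load: 23+3=26)
Machine loads: [29, 28, 26, 27, 30]
Makespan = max = 30 time units


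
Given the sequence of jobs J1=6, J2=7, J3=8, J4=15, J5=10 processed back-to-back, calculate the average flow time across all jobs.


Completion times:
  J1: completes at 6
  J2: completes at 13
  J3: completes at 21
  J4: completes at 36
  J5: completes at 46
Sum = 122
Average = 122/5
= 24.40


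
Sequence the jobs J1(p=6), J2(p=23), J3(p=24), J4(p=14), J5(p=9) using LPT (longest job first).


LPT: sort by longest processing time first
  J3: p=24
  J2: p=23
  J4: p=14
  J5: p=9
  J1: p=6
Order: J3 → J2 → J4 → J5 → J1


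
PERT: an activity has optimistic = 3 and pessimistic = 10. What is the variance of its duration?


σ² = ((p - o) / 6)² = (p - o)² / 36
= (10 - 3)² / 36
= 7² / 36
= 49 / 36
= 1.3611


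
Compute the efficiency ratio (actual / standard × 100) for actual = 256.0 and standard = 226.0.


Efficiency = (actual / standard) × 100
= (256.0 / 226.0) × 100
= 113.3%


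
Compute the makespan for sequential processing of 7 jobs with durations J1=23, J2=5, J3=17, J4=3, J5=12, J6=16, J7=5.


Sequential makespan: sum all processing times
= 23 + 5 + 17 + 3 + 12 + 16 + 5
= 81 time units


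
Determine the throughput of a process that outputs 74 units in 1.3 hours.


Throughput = units / time
= 74 / 1.3
= 56.9 units/hour


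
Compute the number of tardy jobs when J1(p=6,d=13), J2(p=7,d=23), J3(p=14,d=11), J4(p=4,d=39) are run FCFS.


Completion vs due date:
  J1: C=6, d=13 → on time
  J2: C=13, d=23 → on time
  J3: C=27, d=11 → TARDY
  J4: C=31, d=39 → on time
Tardy jobs: J3
Count = 1


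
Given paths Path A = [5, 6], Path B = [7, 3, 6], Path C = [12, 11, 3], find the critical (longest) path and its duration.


Path A: 5 + 6 = 11
Path B: 7 + 3 + 6 = 16
Path C: 12 + 11 + 3 = 26
Critical path = longest = max(11, 16, 26)
= 26 (Path C)


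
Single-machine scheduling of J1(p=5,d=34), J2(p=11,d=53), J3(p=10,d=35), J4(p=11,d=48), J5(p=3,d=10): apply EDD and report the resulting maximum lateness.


EDD order: J5 → J1 → J3 → J4 → J2
Completion and lateness:
  J5: C=3, d=10, L=3-10=-7
  J1: C=8, d=34, L=8-34=-26
  J3: C=18, d=35, L=18-35=-17
  J4: C=29, d=48, L=29-48=-19
  J2: C=40, d=53, L=40-53=-13
Lmax = max(-7, -26, -17, -19, -13)
= -7


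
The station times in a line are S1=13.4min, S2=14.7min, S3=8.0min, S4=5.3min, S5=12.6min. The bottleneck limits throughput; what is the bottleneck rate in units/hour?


Bottleneck = longest station time
Station times: [13.4, 14.7, 8.0, 5.3, 12.6]
Max = 14.7 min
Rate = 60 / 14.7
= 4.08 units/hour (bottleneck: 14.7min)


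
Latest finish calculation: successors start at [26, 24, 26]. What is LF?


LF = min of all successor start times
Successors start at: [26, 24, 26]
LF = min(26, 24, 26)
= 24


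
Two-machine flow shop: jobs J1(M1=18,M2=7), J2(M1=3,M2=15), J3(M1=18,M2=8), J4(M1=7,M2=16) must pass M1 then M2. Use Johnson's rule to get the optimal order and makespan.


Johnson's rule:
Group 1 (M1≤M2, sort by M1): ['J2', 'J4']
Group 2 (M1>M2, sort desc M2): ['J3', 'J1']
Sequence: J2 → J4 → J3 → J1
Makespan calculation:
  J2: M1 done=3, M2 done=18
  J4: M1 done=10, M2 done=34
  J3: M1 done=28, M2 done=42
  J1: M1 done=46, M2 done=53
= Sequence: J2 → J4 → J3 → J1, Makespan: 53


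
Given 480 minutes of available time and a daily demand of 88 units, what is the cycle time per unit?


Cycle time = available time / demand
= 480 / 88
= 5.45 min/unit


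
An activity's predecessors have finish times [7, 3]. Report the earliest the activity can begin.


ES = max of all predecessor completion times
Predecessors: [7, 3]
ES = max(7, 3)
= 7


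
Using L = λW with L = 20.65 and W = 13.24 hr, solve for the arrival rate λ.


Little's law: L = λW → λ = L / W
= 20.65 / 13.24
= 1.56 per hour


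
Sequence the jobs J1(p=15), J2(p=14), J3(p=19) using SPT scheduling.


SPT: sort by shortest processing time
  J2: p=14
  J1: p=15
  J3: p=19
Order: J2 → J1 → J3


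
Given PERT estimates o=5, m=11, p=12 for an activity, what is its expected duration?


te = (o + 4m + p) / 6
= (5 + 4×11 + 12) / 6
= (5 + 44 + 12) / 6
= 61 / 6
= 10.17


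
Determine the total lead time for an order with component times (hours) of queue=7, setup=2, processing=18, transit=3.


Lead time = queue + setup + processing + transit
= 7 + 2 + 18 + 3
= 30 hours


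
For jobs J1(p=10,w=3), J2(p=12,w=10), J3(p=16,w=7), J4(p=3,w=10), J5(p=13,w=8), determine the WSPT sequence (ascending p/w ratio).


WSPT (Smith's rule): sort by p/w ascending
  J4: p/w = 3/10 = 0.300
  J2: p/w = 12/10 = 1.200
  J5: p/w = 13/8 = 1.625
  J3: p/w = 16/7 = 2.286
  J1: p/w = 10/3 = 3.333
Order: J4 → J2 → J5 → J3 → J1


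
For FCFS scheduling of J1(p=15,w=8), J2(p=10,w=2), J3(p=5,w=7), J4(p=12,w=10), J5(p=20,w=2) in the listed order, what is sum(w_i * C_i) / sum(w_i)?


Completion times:
  J1: C=15, w×C=8×15=120
  J2: C=25, w×C=2×25=50
  J3: C=30, w×C=7×30=210
  J4: C=42, w×C=10×42=420
  J5: C=62, w×C=2×62=124
Sum w×C = 924
Sum w = 29
Weighted avg = 924/29
= 31.86


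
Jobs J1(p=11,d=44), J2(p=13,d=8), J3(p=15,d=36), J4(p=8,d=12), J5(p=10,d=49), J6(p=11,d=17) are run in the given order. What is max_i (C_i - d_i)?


Lateness per job (L = C - d):
  J1: C=11, d=44, L=-33
  J2: C=24, d=8, L=16
  J3: C=39, d=36, L=3
  J4: C=47, d=12, L=35
  J5: C=57, d=49, L=8
  J6: C=68, d=17, L=51
Lmax = max(-33, 16, 3, 35, 8, 51)
= 51


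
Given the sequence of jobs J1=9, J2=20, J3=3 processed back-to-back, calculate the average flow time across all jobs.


Completion times:
  J1: completes at 9
  J2: completes at 29
  J3: completes at 32
Sum = 70
Average = 70/3
= 23.33


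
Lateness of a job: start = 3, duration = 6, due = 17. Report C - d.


Completion = 3 + 6 = 9
Lateness = C - d = 9 - 17
= -8


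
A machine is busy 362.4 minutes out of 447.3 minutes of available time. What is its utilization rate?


Utilization = busy / total × 100
= 362.4 / 447.3 × 100
= 81.0%


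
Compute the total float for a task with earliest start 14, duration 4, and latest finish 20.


EF = ES + duration = 14 + 4 = 18
LS = LF - duration = 20 - 4 = 16
Total Float = LF - EF = 20 - 18
(or LS - ES = 16 - 14)
= 2


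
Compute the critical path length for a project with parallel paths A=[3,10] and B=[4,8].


Path A: 3 + 10 = 13
Path B: 4 + 8 = 12
Critical path = longest = max(13, 12)
= 13 (Path A)


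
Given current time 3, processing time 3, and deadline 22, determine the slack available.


Slack = due - current_time - processing
= 22 - 3 - 3
= 16


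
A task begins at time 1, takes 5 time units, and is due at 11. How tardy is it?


Completion = start + processing = 1 + 5 = 6
Tardiness = max(0, C - d) = max(0, 6 - 11)
= max(0, -5)
= 0


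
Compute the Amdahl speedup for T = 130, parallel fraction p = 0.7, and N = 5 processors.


Amdahl's law: T_p = T × ((1-p) + p/N)
= 130 × ((1-0.7) + 0.7/5)
= 130 × (0.30 + 0.1400)
= 130 × 0.4400
= 57.20
Speedup = 130/57.20
= 2.27×


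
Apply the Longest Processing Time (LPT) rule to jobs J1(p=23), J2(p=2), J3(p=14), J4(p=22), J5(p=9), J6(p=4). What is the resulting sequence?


LPT: sort by longest processing time first
  J1: p=23
  J4: p=22
  J3: p=14
  J5: p=9
  J6: p=4
  J2: p=2
Order: J1 → J4 → J3 → J5 → J6 → J2


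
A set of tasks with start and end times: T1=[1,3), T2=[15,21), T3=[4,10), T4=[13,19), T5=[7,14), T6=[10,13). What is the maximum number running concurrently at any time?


Check each time point for overlaps:
  t=7: 2 tasks active (T3, T5)
Max concurrent = 2


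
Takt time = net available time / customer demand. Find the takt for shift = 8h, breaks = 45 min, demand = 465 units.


Available = 8×60 - 45 = 435 min
Takt time = 435 / 465
= 0.94 min/unit


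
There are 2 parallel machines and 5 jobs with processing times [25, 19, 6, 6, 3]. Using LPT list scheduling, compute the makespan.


Jobs (LPT sorted): [25, 19, 6, 6, 3]
Machines: 2
  J=25 → Machine 1 (load: 0+25=25)
  J=19 → Machine 2 (load: 0+19=19)
  J=6 → Machine 2 (load: 19+6=25)
  J=6 → Machine 1 (load: 25+6=31)
  J=3 → Machine 2 (load: 25+3=28)
Machine loads: [31, 28]
Makespan = max = 31 time units


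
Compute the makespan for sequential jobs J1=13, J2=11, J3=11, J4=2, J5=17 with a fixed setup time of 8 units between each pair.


Makespan = Σ processing + (n-1) × setup
= (13 + 11 + 11 + 2 + 17) + (5-1)×8
= 54 + 32
= 86 time units


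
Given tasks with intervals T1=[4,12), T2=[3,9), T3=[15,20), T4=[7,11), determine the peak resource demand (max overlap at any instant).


Check each time point for overlaps:
  t=7: 3 tasks active (T1, T2, T4)
Max concurrent = 3


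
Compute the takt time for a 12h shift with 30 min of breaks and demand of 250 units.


Available = 12×60 - 30 = 690 min
Takt time = 690 / 250
= 2.76 min/unit


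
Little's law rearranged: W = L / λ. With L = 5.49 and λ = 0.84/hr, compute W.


Little's law: L = λW → W = L / λ
= 5.49 / 0.84
= 6.54 hours


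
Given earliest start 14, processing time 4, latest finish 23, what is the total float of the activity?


EF = ES + duration = 14 + 4 = 18
LS = LF - duration = 23 - 4 = 19
Total Float = LF - EF = 23 - 18
(or LS - ES = 19 - 14)
= 5


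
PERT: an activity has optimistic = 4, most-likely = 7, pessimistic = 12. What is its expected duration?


te = (o + 4m + p) / 6
= (4 + 4×7 + 12) / 6
= (4 + 28 + 12) / 6
= 44 / 6
= 7.33


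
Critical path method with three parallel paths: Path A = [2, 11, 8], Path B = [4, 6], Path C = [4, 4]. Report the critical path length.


Path A: 2 + 11 + 8 = 21
Path B: 4 + 6 = 10
Path C: 4 + 4 = 8
Critical path = longest = max(21, 10, 8)
= 21 (Path A)


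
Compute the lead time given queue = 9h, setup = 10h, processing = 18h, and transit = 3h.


Lead time = queue + setup + processing + transit
= 9 + 10 + 18 + 3
= 40 hours


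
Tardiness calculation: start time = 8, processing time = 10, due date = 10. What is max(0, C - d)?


Completion = start + processing = 8 + 10 = 18
Tardiness = max(0, C - d) = max(0, 18 - 10)
= max(0, 8)
= 8


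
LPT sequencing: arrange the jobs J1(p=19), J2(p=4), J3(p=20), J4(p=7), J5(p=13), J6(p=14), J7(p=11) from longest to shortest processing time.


LPT: sort by longest processing time first
  J3: p=20
  J1: p=19
  J6: p=14
  J5: p=13
  J7: p=11
  J4: p=7
  J2: p=4
Order: J3 → J1 → J6 → J5 → J7 → J4 → J2


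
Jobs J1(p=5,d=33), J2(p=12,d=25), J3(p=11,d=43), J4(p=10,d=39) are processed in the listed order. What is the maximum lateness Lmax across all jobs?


Lateness per job (L = C - d):
  J1: C=5, d=33, L=-28
  J2: C=17, d=25, L=-8
  J3: C=28, d=43, L=-15
  J4: C=38, d=39, L=-1
Lmax = max(-28, -8, -15, -1)
= -1


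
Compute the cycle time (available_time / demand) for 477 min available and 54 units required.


Cycle time = available time / demand
= 477 / 54
= 8.83 min/unit


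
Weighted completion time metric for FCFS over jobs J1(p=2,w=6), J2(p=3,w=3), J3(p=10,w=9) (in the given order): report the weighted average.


Completion times:
  J1: C=2, w×C=6×2=12
  J2: C=5, w×C=3×5=15
  J3: C=15, w×C=9×15=135
Sum w×C = 162
Sum w = 18
Weighted avg = 162/18
= 9.00


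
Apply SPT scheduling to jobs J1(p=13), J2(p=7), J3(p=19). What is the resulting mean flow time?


SPT order: J2 → J1 → J3
Completion times:
  J2: C=7
  J1: C=20
  J3: C=39
Sum = 66, n = 3
Mean flow = 66/3
= 22.00


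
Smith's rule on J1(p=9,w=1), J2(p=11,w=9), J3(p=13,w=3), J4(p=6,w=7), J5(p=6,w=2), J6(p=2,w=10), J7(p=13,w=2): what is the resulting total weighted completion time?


WSPT order (by p/w): J6 → J4 → J2 → J5 → J3 → J7 → J1
  J6: C=2, w·C=10×2=20
  J4: C=8, w·C=7×8=56
  J2: C=19, w·C=9×19=171
  J5: C=25, w·C=2×25=50
  J3: C=38, w·C=3×38=114
  J7: C=51, w·C=2×51=102
  J1: C=60, w·C=1×60=60
Σ w·C = 573
= 573


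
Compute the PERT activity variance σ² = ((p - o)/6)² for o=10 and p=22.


σ² = ((p - o) / 6)² = (p - o)² / 36
= (22 - 10)² / 36
= 12² / 36
= 144 / 36
= 4.0000


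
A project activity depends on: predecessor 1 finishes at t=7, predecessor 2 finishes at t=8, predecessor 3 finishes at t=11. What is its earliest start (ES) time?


ES = max of all predecessor completion times
Predecessors: [7, 8, 11]
ES = max(7, 8, 11)
= 11


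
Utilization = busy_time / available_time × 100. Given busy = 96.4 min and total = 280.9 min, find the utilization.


Utilization = busy / total × 100
= 96.4 / 280.9 × 100
= 34.3%


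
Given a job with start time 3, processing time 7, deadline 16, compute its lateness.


Completion = 3 + 7 = 10
Lateness = C - d = 10 - 16
= -6


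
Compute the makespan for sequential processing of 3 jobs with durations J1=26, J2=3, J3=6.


Sequential makespan: sum all processing times
= 26 + 3 + 6
= 35 time units


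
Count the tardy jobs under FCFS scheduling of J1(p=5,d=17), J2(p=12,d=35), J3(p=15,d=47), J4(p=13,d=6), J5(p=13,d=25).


Completion vs due date:
  J1: C=5, d=17 → on time
  J2: C=17, d=35 → on time
  J3: C=32, d=47 → on time
  J4: C=45, d=6 → TARDY
  J5: C=58, d=25 → TARDY
Tardy jobs: J4, J5
Count = 2


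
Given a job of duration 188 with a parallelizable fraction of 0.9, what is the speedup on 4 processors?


Amdahl's law: T_p = T × ((1-p) + p/N)
= 188 × ((1-0.9) + 0.9/4)
= 188 × (0.10 + 0.2250)
= 188 × 0.3250
= 61.10
Speedup = 188/61.10
= 3.08×


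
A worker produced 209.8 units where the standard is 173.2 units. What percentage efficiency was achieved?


Efficiency = (actual / standard) × 100
= (209.8 / 173.2) × 100
= 121.1%


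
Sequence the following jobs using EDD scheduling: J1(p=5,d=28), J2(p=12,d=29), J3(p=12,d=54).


EDD: sort by earliest due date
  J1: d=28, p=5
  J2: d=29, p=12
  J3: d=54, p=12
Order: J1 → J2 → J3


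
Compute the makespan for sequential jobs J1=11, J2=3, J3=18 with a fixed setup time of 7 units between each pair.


Makespan = Σ processing + (n-1) × setup
= (11 + 3 + 18) + (3-1)×7
= 32 + 14
= 46 time units


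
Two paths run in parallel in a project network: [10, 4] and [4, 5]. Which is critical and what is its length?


Path A: 10 + 4 = 14
Path B: 4 + 5 = 9
Critical path = longest = max(14, 9)
= 14 (Path A)


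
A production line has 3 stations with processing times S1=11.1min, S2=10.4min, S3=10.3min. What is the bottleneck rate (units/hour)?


Bottleneck = longest station time
Station times: [11.1, 10.4, 10.3]
Max = 11.1 min
Rate = 60 / 11.1
= 5.41 units/hour (bottleneck: 11.1min)


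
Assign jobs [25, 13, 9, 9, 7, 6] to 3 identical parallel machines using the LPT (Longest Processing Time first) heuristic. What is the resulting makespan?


Jobs (LPT sorted): [25, 13, 9, 9, 7, 6]
Machines: 3
  J=25 → Machine 1 (load: 0+25=25)
  J=13 → Machine 2 (load: 0+13=13)
  J=9 → Machine 3 (load: 0+9=9)
  J=9 → Machine 3 (load: 9+9=18)
  J=7 → Machine 2 (load: 13+7=20)
  J=6 → Machine 3 (load: 18+6=24)
Machine loads: [25, 20, 24]
Makespan = max = 25 time units


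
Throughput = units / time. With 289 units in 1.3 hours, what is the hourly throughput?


Throughput = units / time
= 289 / 1.3
= 222.3 units/hour


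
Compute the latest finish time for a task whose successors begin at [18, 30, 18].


LF = min of all successor start times
Successors start at: [18, 30, 18]
LF = min(18, 30, 18)
= 18


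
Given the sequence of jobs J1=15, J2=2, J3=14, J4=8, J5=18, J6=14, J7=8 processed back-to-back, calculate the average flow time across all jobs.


Completion times:
  J1: completes at 15
  J2: completes at 17
  J3: completes at 31
  J4: completes at 39
  J5: completes at 57
  J6: completes at 71
  J7: completes at 79
Sum = 309
Average = 309/7
= 44.14


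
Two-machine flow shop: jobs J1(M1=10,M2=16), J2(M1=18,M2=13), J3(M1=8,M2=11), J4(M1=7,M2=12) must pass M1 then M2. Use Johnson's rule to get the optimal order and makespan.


Johnson's rule:
Group 1 (M1≤M2, sort by M1): ['J4', 'J3', 'J1']
Group 2 (M1>M2, sort desc M2): ['J2']
Sequence: J4 → J3 → J1 → J2
Makespan calculation:
  J4: M1 done=7, M2 done=19
  J3: M1 done=15, M2 done=30
  J1: M1 done=25, M2 done=46
  J2: M1 done=43, M2 done=59
= Sequence: J4 → J3 → J1 → J2, Makespan: 59


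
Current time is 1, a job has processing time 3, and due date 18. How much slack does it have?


Slack = due - current_time - processing
= 18 - 1 - 3
= 14


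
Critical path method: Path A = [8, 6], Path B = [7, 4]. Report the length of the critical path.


Path A: 8 + 6 = 14
Path B: 7 + 4 = 11
Critical path = longest = max(14, 11)
= 14 (Path A)


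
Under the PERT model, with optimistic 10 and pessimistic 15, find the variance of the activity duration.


σ² = ((p - o) / 6)² = (p - o)² / 36
= (15 - 10)² / 36
= 5² / 36
= 25 / 36
= 0.6944


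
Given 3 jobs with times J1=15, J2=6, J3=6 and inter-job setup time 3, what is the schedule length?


Makespan = Σ processing + (n-1) × setup
= (15 + 6 + 6) + (3-1)×3
= 27 + 6
= 33 time units


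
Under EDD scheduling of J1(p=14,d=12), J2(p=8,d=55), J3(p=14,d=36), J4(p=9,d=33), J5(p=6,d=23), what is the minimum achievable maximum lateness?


EDD order: J1 → J5 → J4 → J3 → J2
Completion and lateness:
  J1: C=14, d=12, L=14-12=2
  J5: C=20, d=23, L=20-23=-3
  J4: C=29, d=33, L=29-33=-4
  J3: C=43, d=36, L=43-36=7
  J2: C=51, d=55, L=51-55=-4
Lmax = max(2, -3, -4, 7, -4)
= 7


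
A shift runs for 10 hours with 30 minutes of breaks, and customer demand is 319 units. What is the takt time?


Available = 10×60 - 30 = 570 min
Takt time = 570 / 319
= 1.79 min/unit


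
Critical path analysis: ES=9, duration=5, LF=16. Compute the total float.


EF = ES + duration = 9 + 5 = 14
LS = LF - duration = 16 - 5 = 11
Total Float = LF - EF = 16 - 14
(or LS - ES = 11 - 9)
= 2


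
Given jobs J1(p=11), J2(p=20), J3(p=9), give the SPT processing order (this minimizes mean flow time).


SPT: sort by shortest processing time
  J3: p=9
  J1: p=11
  J2: p=20
Order: J3 → J1 → J2


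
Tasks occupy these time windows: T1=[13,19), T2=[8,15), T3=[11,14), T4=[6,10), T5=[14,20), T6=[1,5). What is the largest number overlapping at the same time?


Check each time point for overlaps:
  t=13: 3 tasks active (T1, T2, T3)
Max concurrent = 3


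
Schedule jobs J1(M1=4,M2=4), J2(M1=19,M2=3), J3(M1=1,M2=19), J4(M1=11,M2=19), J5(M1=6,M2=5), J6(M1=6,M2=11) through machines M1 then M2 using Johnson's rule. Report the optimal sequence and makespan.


Johnson's rule:
Group 1 (M1≤M2, sort by M1): ['J3', 'J1', 'J6', 'J4']
Group 2 (M1>M2, sort desc M2): ['J5', 'J2']
Sequence: J3 → J1 → J6 → J4 → J5 → J2
Makespan calculation:
  J3: M1 done=1, M2 done=20
  J1: M1 done=5, M2 done=24
  J6: M1 done=11, M2 done=35
  J4: M1 done=22, M2 done=54
  J5: M1 done=28, M2 done=59
  J2: M1 done=47, M2 done=62
= Sequence: J3 → J1 → J6 → J4 → J5 → J2, Makespan: 62


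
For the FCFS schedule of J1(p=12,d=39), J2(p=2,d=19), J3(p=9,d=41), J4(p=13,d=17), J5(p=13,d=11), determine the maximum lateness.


Lateness per job (L = C - d):
  J1: C=12, d=39, L=-27
  J2: C=14, d=19, L=-5
  J3: C=23, d=41, L=-18
  J4: C=36, d=17, L=19
  J5: C=49, d=11, L=38
Lmax = max(-27, -5, -18, 19, 38)
= 38


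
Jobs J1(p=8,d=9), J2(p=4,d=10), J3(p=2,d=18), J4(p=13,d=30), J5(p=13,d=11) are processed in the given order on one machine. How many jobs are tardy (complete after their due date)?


Completion vs due date:
  J1: C=8, d=9 → on time
  J2: C=12, d=10 → TARDY
  J3: C=14, d=18 → on time
  J4: C=27, d=30 → on time
  J5: C=40, d=11 → TARDY
Tardy jobs: J2, J5
Count = 2


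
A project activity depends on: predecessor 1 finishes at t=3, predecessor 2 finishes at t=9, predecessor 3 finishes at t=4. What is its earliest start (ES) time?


ES = max of all predecessor completion times
Predecessors: [3, 9, 4]
ES = max(3, 9, 4)
= 9


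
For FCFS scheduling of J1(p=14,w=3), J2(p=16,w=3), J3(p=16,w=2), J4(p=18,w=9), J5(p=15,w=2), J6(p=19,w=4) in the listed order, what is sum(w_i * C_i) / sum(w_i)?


Completion times:
  J1: C=14, w×C=3×14=42
  J2: C=30, w×C=3×30=90
  J3: C=46, w×C=2×46=92
  J4: C=64, w×C=9×64=576
  J5: C=79, w×C=2×79=158
  J6: C=98, w×C=4×98=392
Sum w×C = 1350
Sum w = 23
Weighted avg = 1350/23
= 58.70


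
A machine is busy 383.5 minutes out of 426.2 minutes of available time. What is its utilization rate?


Utilization = busy / total × 100
= 383.5 / 426.2 × 100
= 90.0%


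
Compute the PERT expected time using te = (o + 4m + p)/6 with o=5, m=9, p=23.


te = (o + 4m + p) / 6
= (5 + 4×9 + 23) / 6
= (5 + 36 + 23) / 6
= 64 / 6
= 10.67


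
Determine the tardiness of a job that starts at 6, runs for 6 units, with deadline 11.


Completion = start + processing = 6 + 6 = 12
Tardiness = max(0, C - d) = max(0, 12 - 11)
= max(0, 1)
= 1


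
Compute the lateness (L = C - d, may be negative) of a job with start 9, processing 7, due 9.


Completion = 9 + 7 = 16
Lateness = C - d = 16 - 9
= 7


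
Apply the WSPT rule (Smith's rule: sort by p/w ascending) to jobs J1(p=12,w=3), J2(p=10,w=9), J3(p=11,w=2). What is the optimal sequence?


WSPT (Smith's rule): sort by p/w ascending
  J2: p/w = 10/9 = 1.111
  J1: p/w = 12/3 = 4.000
  J3: p/w = 11/2 = 5.500
Order: J2 → J1 → J3


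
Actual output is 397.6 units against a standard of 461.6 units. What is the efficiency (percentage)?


Efficiency = (actual / standard) × 100
= (397.6 / 461.6) × 100
= 86.1%


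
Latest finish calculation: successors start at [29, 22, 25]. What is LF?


LF = min of all successor start times
Successors start at: [29, 22, 25]
LF = min(29, 22, 25)
= 22


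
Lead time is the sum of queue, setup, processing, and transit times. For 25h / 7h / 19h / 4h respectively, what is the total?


Lead time = queue + setup + processing + transit
= 25 + 7 + 19 + 4
= 55 hours


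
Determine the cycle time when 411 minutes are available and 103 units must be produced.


Cycle time = available time / demand
= 411 / 103
= 3.99 min/unit


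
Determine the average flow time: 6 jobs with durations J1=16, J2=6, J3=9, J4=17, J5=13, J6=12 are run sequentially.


Completion times:
  J1: completes at 16
  J2: completes at 22
  J3: completes at 31
  J4: completes at 48
  J5: completes at 61
  J6: completes at 73
Sum = 251
Average = 251/6
= 41.83


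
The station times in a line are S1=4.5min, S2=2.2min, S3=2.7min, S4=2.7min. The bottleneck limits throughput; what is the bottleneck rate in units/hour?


Bottleneck = longest station time
Station times: [4.5, 2.2, 2.7, 2.7]
Max = 4.5 min
Rate = 60 / 4.5
= 13.33 units/hour (bottleneck: 4.5min)


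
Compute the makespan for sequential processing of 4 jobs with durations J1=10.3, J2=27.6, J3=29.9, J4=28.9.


Sequential makespan: sum all processing times
= 10.3 + 27.6 + 29.9 + 28.9
= 96.7 time units


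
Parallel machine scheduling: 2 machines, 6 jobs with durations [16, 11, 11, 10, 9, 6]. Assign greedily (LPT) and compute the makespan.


Jobs (LPT sorted): [16, 11, 11, 10, 9, 6]
Machines: 2
  J=16 → Machine 1 (load: 0+16=16)
  J=11 → Machine 2 (load: 0+11=11)
  J=11 → Machine 2 (load: 11+11=22)
  J=10 → Machine 1 (load: 16+10=26)
  J=9 → Machine 2 (load: 22+9=31)
  J=6 → Machine 1 (load: 26+6=32)
Machine loads: [32, 31]
Makespan = max = 32 time units


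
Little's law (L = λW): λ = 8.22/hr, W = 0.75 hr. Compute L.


Little's law: L = λ × W
= 8.22 × 0.75
= 6.17


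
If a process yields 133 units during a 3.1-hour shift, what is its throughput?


Throughput = units / time
= 133 / 3.1
= 42.9 units/hour


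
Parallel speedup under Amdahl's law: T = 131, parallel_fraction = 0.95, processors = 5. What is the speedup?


Amdahl's law: T_p = T × ((1-p) + p/N)
= 131 × ((1-0.95) + 0.95/5)
= 131 × (0.05 + 0.1900)
= 131 × 0.2400
= 31.44
Speedup = 131/31.44
= 4.17×


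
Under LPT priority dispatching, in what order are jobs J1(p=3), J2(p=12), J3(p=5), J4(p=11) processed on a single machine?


LPT: sort by longest processing time first
  J2: p=12
  J4: p=11
  J3: p=5
  J1: p=3
Order: J2 → J4 → J3 → J1


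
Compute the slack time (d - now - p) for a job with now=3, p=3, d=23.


Slack = due - current_time - processing
= 23 - 3 - 3
= 17


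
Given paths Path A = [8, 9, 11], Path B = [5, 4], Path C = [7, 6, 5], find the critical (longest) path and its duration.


Path A: 8 + 9 + 11 = 28
Path B: 5 + 4 = 9
Path C: 7 + 6 + 5 = 18
Critical path = longest = max(28, 9, 18)
= 28 (Path A)


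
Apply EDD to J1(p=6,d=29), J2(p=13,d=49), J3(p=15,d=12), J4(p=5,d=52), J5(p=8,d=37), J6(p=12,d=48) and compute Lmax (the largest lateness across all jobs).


EDD order: J3 → J1 → J5 → J6 → J2 → J4
Completion and lateness:
  J3: C=15, d=12, L=15-12=3
  J1: C=21, d=29, L=21-29=-8
  J5: C=29, d=37, L=29-37=-8
  J6: C=41, d=48, L=41-48=-7
  J2: C=54, d=49, L=54-49=5
  J4: C=59, d=52, L=59-52=7
Lmax = max(3, -8, -8, -7, 5, 7)
= 7


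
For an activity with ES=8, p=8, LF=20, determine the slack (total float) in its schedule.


EF = ES + duration = 8 + 8 = 16
LS = LF - duration = 20 - 8 = 12
Total Float = LF - EF = 20 - 16
(or LS - ES = 12 - 8)
= 4


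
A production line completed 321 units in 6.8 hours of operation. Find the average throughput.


Throughput = units / time
= 321 / 6.8
= 47.2 units/hour


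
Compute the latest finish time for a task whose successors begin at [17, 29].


LF = min of all successor start times
Successors start at: [17, 29]
LF = min(17, 29)
= 17


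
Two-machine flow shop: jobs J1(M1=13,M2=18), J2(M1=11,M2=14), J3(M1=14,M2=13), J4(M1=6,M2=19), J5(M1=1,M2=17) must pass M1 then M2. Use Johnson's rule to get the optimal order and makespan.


Johnson's rule:
Group 1 (M1≤M2, sort by M1): ['J5', 'J4', 'J2', 'J1']
Group 2 (M1>M2, sort desc M2): ['J3']
Sequence: J5 → J4 → J2 → J1 → J3
Makespan calculation:
  J5: M1 done=1, M2 done=18
  J4: M1 done=7, M2 done=37
  J2: M1 done=18, M2 done=51
  J1: M1 done=31, M2 done=69
  J3: M1 done=45, M2 done=82
= Sequence: J5 → J4 → J2 → J1 → J3, Makespan: 82


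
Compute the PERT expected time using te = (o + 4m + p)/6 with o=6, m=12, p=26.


te = (o + 4m + p) / 6
= (6 + 4×12 + 26) / 6
= (6 + 48 + 26) / 6
= 80 / 6
= 13.33


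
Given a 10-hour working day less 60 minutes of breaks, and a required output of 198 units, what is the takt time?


Available = 10×60 - 60 = 540 min
Takt time = 540 / 198
= 2.73 min/unit


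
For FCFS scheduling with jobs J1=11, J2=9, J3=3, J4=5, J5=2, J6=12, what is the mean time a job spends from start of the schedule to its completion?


Completion times:
  J1: completes at 11
  J2: completes at 20
  J3: completes at 23
  J4: completes at 28
  J5: completes at 30
  J6: completes at 42
Sum = 154
Average = 154/6
= 25.67
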